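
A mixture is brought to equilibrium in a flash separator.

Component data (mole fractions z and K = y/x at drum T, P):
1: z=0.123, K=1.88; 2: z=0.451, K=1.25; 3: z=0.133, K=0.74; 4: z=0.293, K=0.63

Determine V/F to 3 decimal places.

V/F = 0.519

Rachford–Rice: g(V/F) = Σ zᵢ(Kᵢ−1)/(1+V/F(Kᵢ−1)) = 0.
Check two-phase: ΣzᵢKᵢ = 1.078 > 1 and Σzᵢ/Kᵢ = 1.071 > 1, so g(0) = 0.078 > 0 and g(1) = -0.071 < 0.
Newton iteration, V/F⁰ = 0.5:
  V/F = 0.500: g = 0.0026, g' = -0.140 → V/F = 0.519
Converged at V/F = 0.519.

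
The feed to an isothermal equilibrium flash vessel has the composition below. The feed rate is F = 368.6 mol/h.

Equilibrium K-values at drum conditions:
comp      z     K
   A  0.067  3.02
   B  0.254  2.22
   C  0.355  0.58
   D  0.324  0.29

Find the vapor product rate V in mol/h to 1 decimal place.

V = 29.8 mol/h

Rachford–Rice: g(β) = Σ zᵢ(Kᵢ−1)/(1+β(Kᵢ−1)) = 0.
g(0) = ΣzᵢKᵢ − 1 = 0.066 and g(1) = 1 − Σzᵢ/Kᵢ = -0.866, so a root lies in (0, 1).
Newton iteration, β⁰ = 0.5:
  β = 0.500: g = -0.2856, g' = -0.706 → β = 0.096
  β = 0.096: g = -0.0113, g' = -0.751 → β = 0.081
Converged at β = 0.081.
Then V = β·F = 0.0809·368.6 = 29.8 mol/h and L = F − V = 338.8 mol/h.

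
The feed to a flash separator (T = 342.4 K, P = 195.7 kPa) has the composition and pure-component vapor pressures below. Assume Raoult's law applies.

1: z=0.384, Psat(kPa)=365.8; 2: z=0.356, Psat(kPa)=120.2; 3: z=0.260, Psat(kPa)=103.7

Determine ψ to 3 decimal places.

Raoult's law: Kᵢ = Pᵢˢᵃᵗ/P = Pᵢˢᵃᵗ/195.7.
  K_1 = 365.8/195.7 = 1.86919, K_2 = 120.2/195.7 = 0.61421, K_3 = 103.7/195.7 = 0.52989
Rachford–Rice: g(ψ) = Σ zᵢ(Kᵢ−1)/(1+ψ(Kᵢ−1)) = 0.
Check two-phase: ΣzᵢKᵢ = 1.074 > 1 and Σzᵢ/Kᵢ = 1.276 > 1, so g(0) = 0.074 > 0 and g(1) = -0.276 < 0.
Newton–Raphson from ψ = 0.5:
  ψ = 0.500: g = -0.0973, g' = -0.321 → ψ = 0.196
  ψ = 0.196: g = 0.0018, g' = -0.343 → ψ = 0.202
Converged at ψ = 0.202.

ψ = 0.202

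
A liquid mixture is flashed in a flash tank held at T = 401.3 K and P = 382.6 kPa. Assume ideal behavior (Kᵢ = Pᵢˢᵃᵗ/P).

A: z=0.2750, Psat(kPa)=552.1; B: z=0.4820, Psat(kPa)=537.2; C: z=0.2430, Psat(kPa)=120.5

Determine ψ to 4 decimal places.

Raoult's law: Kᵢ = Pᵢˢᵃᵗ/P = Pᵢˢᵃᵗ/382.6.
  K_A = 552.1/382.6 = 1.443021, K_B = 537.2/382.6 = 1.404077, K_C = 120.5/382.6 = 0.314950
Newton–Raphson from ψ = 0.5:
  ψ = 0.5000: g = 0.00858, g' = -0.3545 → ψ = 0.5242
  ψ = 0.5242: g = -0.00015, g' = -0.3668 → ψ = 0.5238
Converged at ψ = 0.5238.

ψ = 0.5238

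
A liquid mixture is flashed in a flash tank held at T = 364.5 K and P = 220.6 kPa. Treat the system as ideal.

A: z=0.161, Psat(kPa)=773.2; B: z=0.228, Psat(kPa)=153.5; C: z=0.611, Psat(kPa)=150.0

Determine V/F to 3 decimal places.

Raoult's law: Kᵢ = Pᵢˢᵃᵗ/P = Pᵢˢᵃᵗ/220.6.
  K_A = 773.2/220.6 = 3.50499, K_B = 153.5/220.6 = 0.69583, K_C = 150.0/220.6 = 0.67996
Iterate (Newton) starting at V/F = 0.36:
  V/F = 0.360: g = -0.0868, g' = -0.386 → V/F = 0.135
  V/F = 0.135: g = 0.0247, g' = -0.655 → V/F = 0.173
  V/F = 0.173: g = 0.0014, g' = -0.586 → V/F = 0.175
Converged at V/F = 0.175.

V/F = 0.175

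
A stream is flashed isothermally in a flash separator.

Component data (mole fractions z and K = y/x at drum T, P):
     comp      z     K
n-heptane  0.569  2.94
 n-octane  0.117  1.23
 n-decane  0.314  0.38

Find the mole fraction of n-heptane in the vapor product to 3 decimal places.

Let ψ = V/F and solve Σ zᵢ(Kᵢ−1)/(1+ψ(Kᵢ−1)) = 0.
Feasibility: ΣzᵢKᵢ = 1.936, Σzᵢ/Kᵢ = 1.115 — both > 1, two phases present.
Iterate (Newton) starting at ψ = 0.5:
  ψ = 0.500: g = 0.3023, g' = -0.810 → ψ = 0.873
  ψ = 0.873: g = 0.0077, g' = -0.873 → ψ = 0.882
Converged at ψ = 0.882.
Compositions from xᵢ = zᵢ/(1+ψ(Kᵢ−1)), yᵢ = Kᵢxᵢ:
  n-heptane: x = 0.210, y = 0.617
  n-octane: x = 0.097, y = 0.120
  n-decane: x = 0.693, y = 0.263

y_n-heptane = 0.617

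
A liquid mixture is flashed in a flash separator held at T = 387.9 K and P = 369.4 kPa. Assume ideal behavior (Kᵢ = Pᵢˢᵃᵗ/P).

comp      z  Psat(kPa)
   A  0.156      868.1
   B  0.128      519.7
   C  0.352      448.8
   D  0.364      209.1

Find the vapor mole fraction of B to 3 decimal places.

Raoult's law: Kᵢ = Pᵢˢᵃᵗ/P = Pᵢˢᵃᵗ/369.4.
  K_A = 868.1/369.4 = 2.35003, K_B = 519.7/369.4 = 1.40688, K_C = 448.8/369.4 = 1.21494, K_D = 209.1/369.4 = 0.56605
Newton–Raphson from V/F = 0.5:
  V/F = 0.500: g = 0.0356, g' = -0.241 → V/F = 0.648
  V/F = 0.648: g = 0.0003, g' = -0.239 → V/F = 0.649
Converged at V/F = 0.649.
Compositions from xᵢ = zᵢ/(1+V/F(Kᵢ−1)), yᵢ = Kᵢxᵢ:
  A: x = 0.083, y = 0.195
  B: x = 0.101, y = 0.142
  C: x = 0.309, y = 0.375
  D: x = 0.507, y = 0.287

y_B = 0.142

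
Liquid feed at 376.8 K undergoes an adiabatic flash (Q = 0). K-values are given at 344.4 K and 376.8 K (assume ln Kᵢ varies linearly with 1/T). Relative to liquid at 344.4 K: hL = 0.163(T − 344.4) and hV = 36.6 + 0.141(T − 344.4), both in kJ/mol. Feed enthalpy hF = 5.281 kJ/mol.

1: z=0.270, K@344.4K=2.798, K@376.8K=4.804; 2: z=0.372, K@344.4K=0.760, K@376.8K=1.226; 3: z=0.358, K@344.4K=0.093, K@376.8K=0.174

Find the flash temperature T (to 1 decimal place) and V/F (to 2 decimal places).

Adiabatic flash: solve Rachford–Rice at each trial T, then check hF = ψ·hV(T) + (1−ψ)·hL(T).
  T = 344.4 K: K = (2.798, 0.760, 0.093), RR gives ψ = 0.064, H_out = 2.341 kJ/mol
  T = 376.8 K: K = (4.804, 1.226, 0.174), RR gives ψ = 0.437, H_out = 20.950 kJ/mol
  T = 360.6 K: K = (3.711, 0.976, 0.129), RR gives ψ = 0.275, H_out = 12.615 kJ/mol
  T = 352.5 K: K = (3.233, 0.864, 0.110), RR gives ψ = 0.179, H_out = 7.829 kJ/mol
  T = 348.4 K: K = (3.007, 0.810, 0.101), RR gives ψ = 0.124, H_out = 5.161 kJ/mol
  T = 350.4 K: K = (3.116, 0.836, 0.105), RR gives ψ = 0.151, H_out = 6.487 kJ/mol
Linear interpolation between T = 348.4 (H_out = 5.161) and T = 350.4 (H_out = 6.487) on hF = 5.281 gives T ≈ 348.6 K, at which ψ = 0.13.

T = 348.6 K, V/F = 0.13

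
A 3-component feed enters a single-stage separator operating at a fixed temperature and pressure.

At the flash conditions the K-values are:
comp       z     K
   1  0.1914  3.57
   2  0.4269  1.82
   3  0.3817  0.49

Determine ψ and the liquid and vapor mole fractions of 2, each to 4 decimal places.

ψ = 0.8818, x_2 = 0.2478, y_2 = 0.4509

Newton iteration, ψ⁰ = 0.67:
  ψ = 0.6700: g = 0.11094, g' = -0.5193 → ψ = 0.8836
  ψ = 0.8836: g = -0.00099, g' = -0.5437 → ψ = 0.8818
Converged at ψ = 0.8818.
Compositions from xᵢ = zᵢ/(1+ψ(Kᵢ−1)), yᵢ = Kᵢxᵢ:
  1: x = 0.0586, y = 0.2092
  2: x = 0.2478, y = 0.4509
  3: x = 0.6936, y = 0.3399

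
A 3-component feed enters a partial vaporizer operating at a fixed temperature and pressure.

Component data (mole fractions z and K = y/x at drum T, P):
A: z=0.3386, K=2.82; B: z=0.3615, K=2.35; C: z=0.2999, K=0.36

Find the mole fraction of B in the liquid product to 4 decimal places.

x_B = 0.1631

Material balance + equilibrium reduce to Σ zᵢ(Kᵢ−1)/(1+ψ(Kᵢ−1)) = 0.
Feasibility: ΣzᵢKᵢ = 1.9123, Σzᵢ/Kᵢ = 1.1070 — both > 1, two phases present.
Iterate (Newton) starting at ψ = 0.5:
  ψ = 0.5000: g = 0.33174, g' = -0.8079 → ψ = 0.9106
  ψ = 0.9106: g = -0.00923, g' = -0.9971 → ψ = 0.9014
  ψ = 0.9014: g = -0.00008, g' = -0.9810 → ψ = 0.9013
Converged at ψ = 0.9013.
Compositions from xᵢ = zᵢ/(1+ψ(Kᵢ−1)), yᵢ = Kᵢxᵢ:
  A: x = 0.1282, y = 0.3616
  B: x = 0.1631, y = 0.3832
  C: x = 0.7087, y = 0.2551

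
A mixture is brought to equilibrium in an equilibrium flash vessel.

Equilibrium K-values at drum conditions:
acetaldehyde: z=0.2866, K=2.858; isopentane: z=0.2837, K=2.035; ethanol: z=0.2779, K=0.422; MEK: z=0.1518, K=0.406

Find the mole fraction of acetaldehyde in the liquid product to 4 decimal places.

Newton iteration, ψ⁰ = 0.48:
  ψ = 0.4800: g = 0.12921, g' = -0.6947 → ψ = 0.6660
  ψ = 0.6660: g = 0.00147, g' = -0.6962 → ψ = 0.6681
Converged at ψ = 0.6681.
Compositions from xᵢ = zᵢ/(1+ψ(Kᵢ−1)), yᵢ = Kᵢxᵢ:
  acetaldehyde: x = 0.1279, y = 0.3655
  isopentane: x = 0.1677, y = 0.3413
  ethanol: x = 0.4527, y = 0.1911
  MEK: x = 0.2517, y = 0.1022

x_acetaldehyde = 0.1279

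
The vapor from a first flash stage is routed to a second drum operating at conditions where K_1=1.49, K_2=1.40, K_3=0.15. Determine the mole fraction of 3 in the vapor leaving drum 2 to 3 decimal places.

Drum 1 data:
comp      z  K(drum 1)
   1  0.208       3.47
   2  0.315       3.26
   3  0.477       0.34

y_3 (drum 2) = 0.051

Drum 1:
Iterate (Newton) starting at ψ₁ = 0.49:
  ψ₁ = 0.490: g = 0.1050, g' = -1.076 → ψ₁ = 0.588
  ψ₁ = 0.588: g = 0.0012, g' = -1.062 → ψ₁ = 0.589
Converged at ψ₁ = 0.589.
Drum-1 compositions:
  1: x = 0.085, y = 0.294
  2: x = 0.135, y = 0.441
  3: x = 0.780, y = 0.265
Drum-2 feed = drum-1 vapor: z₂ = (0.2941, 0.4407, 0.2652).
Drum 2:
Material balance + equilibrium reduce to Σ zᵢ(Kᵢ−1)/(1+ψ₂(Kᵢ−1)) = 0.
g(0) = ΣzᵢKᵢ − 1 = 0.095 and g(1) = 1 − Σzᵢ/Kᵢ = -1.280, so a root lies in (0, 1).
Newton iteration, ψ₂⁰ = 0.57:
  ψ₂ = 0.570: g = -0.1811, g' = -0.811 → ψ₂ = 0.347
  ψ₂ = 0.347: g = -0.0416, g' = -0.491 → ψ₂ = 0.262
  ψ₂ = 0.262: g = -0.0027, g' = -0.430 → ψ₂ = 0.256
Converged at ψ₂ = 0.256.
  1: x = 0.261, y = 0.389
  2: x = 0.400, y = 0.560
  3: x = 0.339, y = 0.051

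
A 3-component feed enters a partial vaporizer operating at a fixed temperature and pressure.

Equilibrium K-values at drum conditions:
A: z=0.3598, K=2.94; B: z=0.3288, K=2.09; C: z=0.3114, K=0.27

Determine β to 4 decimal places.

Newton–Raphson from β = 0.5:
  β = 0.5000: g = 0.22830, g' = -0.9241 → β = 0.7470
  β = 0.7470: g = -0.01746, g' = -1.1472 → β = 0.7318
  β = 0.7318: g = -0.00023, g' = -1.1171 → β = 0.7316
Converged at β = 0.7316.

β = 0.7316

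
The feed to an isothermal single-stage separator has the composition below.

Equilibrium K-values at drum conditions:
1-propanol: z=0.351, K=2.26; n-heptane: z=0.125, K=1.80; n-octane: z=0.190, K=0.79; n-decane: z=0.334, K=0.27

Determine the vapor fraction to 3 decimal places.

ψ = 0.372

Material balance + equilibrium reduce to Σ zᵢ(Kᵢ−1)/(1+ψ(Kᵢ−1)) = 0.
g(0) = ΣzᵢKᵢ − 1 = 0.259 and g(1) = 1 − Σzᵢ/Kᵢ = -0.702, so a root lies in (0, 1).
Iterate (Newton) starting at ψ = 0.58:
  ψ = 0.580: g = -0.1445, g' = -0.770 → ψ = 0.392
  ψ = 0.392: g = -0.0131, g' = -0.655 → ψ = 0.372
Converged at ψ = 0.372.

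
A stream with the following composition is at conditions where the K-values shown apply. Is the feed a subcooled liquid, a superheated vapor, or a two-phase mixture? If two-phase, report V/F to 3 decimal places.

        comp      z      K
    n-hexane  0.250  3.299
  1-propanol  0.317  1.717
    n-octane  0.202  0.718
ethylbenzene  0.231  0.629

ΣzᵢKᵢ = 1.659; Σzᵢ/Kᵢ = 0.909.
Since Σzᵢ/Kᵢ < 1 the mixture is above its dew point — single vapor phase.

superheated vapor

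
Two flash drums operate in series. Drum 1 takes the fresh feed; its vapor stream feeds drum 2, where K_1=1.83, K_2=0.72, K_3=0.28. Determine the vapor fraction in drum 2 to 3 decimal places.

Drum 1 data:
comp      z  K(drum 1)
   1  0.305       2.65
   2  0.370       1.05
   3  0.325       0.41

V/F (drum 2) = 0.265

Drum 1:
Material balance + equilibrium reduce to Σ zᵢ(Kᵢ−1)/(1+ψ₁(Kᵢ−1)) = 0.
Feasibility: ΣzᵢKᵢ = 1.330, Σzᵢ/Kᵢ = 1.260 — both > 1, two phases present.
Newton–Raphson from ψ₁ = 0.5:
  ψ₁ = 0.500: g = 0.0218, g' = -0.478 → ψ₁ = 0.546
Converged at ψ₁ = 0.546.
Drum-1 compositions:
  1: x = 0.160, y = 0.425
  2: x = 0.360, y = 0.378
  3: x = 0.479, y = 0.197
Drum-2 feed = drum-1 vapor: z₂ = (0.4253, 0.3782, 0.1965).
Drum 2:
Iterate (Newton) starting at ψ₂ = 0.5:
  ψ₂ = 0.500: g = -0.0948, g' = -0.435 → ψ₂ = 0.282
  ψ₂ = 0.282: g = -0.0066, g' = -0.388 → ψ₂ = 0.265
Converged at ψ₂ = 0.265.
  1: x = 0.349, y = 0.638
  2: x = 0.409, y = 0.294
  3: x = 0.243, y = 0.068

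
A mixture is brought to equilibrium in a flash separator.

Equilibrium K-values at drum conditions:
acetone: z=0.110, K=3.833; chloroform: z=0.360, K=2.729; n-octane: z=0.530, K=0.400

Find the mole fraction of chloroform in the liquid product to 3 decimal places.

Rachford–Rice: g(ψ) = Σ zᵢ(Kᵢ−1)/(1+ψ(Kᵢ−1)) = 0.
g(0) = ΣzᵢKᵢ − 1 = 0.616 and g(1) = 1 − Σzᵢ/Kᵢ = -0.486, so a root lies in (0, 1).
Newton iteration, ψ⁰ = 0.5:
  ψ = 0.500: g = 0.0085, g' = -0.850 → ψ = 0.510
Converged at ψ = 0.510.
Compositions from xᵢ = zᵢ/(1+ψ(Kᵢ−1)), yᵢ = Kᵢxᵢ:
  acetone: x = 0.045, y = 0.172
  chloroform: x = 0.191, y = 0.522
  n-octane: x = 0.764, y = 0.305

x_chloroform = 0.191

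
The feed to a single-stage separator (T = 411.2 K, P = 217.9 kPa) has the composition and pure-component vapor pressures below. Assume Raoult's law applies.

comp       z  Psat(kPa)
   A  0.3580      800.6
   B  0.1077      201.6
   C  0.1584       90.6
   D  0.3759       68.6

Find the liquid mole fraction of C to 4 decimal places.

Raoult's law: Kᵢ = Pᵢˢᵃᵗ/P = Pᵢˢᵃᵗ/217.9.
  K_A = 800.6/217.9 = 3.674162, K_B = 201.6/217.9 = 0.925195, K_C = 90.6/217.9 = 0.415787, K_D = 68.6/217.9 = 0.314823
Let β = V/F and solve Σ zᵢ(Kᵢ−1)/(1+β(Kᵢ−1)) = 0.
Check two-phase: ΣzᵢKᵢ = 1.5992 > 1 and Σzᵢ/Kᵢ = 1.7888 > 1, so g(0) = 0.5992 > 0 and g(1) = -0.7888 < 0.
Newton–Raphson from β = 0.5:
  β = 0.5000: g = -0.12124, g' = -0.9856 → β = 0.3770
  β = 0.3770: g = 0.00251, g' = -1.0452 → β = 0.3794
Converged at β = 0.3794.
Compositions from xᵢ = zᵢ/(1+β(Kᵢ−1)), yᵢ = Kᵢxᵢ:
  A: x = 0.1777, y = 0.6529
  B: x = 0.1108, y = 0.1026
  C: x = 0.2035, y = 0.0846
  D: x = 0.5079, y = 0.1599

x_C = 0.2035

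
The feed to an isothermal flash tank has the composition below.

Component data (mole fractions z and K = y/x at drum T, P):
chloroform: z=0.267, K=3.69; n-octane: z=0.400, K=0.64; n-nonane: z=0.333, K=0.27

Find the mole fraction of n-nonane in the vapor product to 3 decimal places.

y_n-nonane = 0.108

Rachford–Rice: g(V/F) = Σ zᵢ(Kᵢ−1)/(1+V/F(Kᵢ−1)) = 0.
g(0) = ΣzᵢKᵢ − 1 = 0.331 and g(1) = 1 − Σzᵢ/Kᵢ = -0.931, so a root lies in (0, 1).
Newton–Raphson from V/F = 0.5:
  V/F = 0.500: g = -0.2521, g' = -0.869 → V/F = 0.210
  V/F = 0.210: g = 0.0164, g' = -1.098 → V/F = 0.225
Converged at V/F = 0.225.
Compositions from xᵢ = zᵢ/(1+V/F(Kᵢ−1)), yᵢ = Kᵢxᵢ:
  chloroform: x = 0.166, y = 0.614
  n-octane: x = 0.435, y = 0.279
  n-nonane: x = 0.398, y = 0.108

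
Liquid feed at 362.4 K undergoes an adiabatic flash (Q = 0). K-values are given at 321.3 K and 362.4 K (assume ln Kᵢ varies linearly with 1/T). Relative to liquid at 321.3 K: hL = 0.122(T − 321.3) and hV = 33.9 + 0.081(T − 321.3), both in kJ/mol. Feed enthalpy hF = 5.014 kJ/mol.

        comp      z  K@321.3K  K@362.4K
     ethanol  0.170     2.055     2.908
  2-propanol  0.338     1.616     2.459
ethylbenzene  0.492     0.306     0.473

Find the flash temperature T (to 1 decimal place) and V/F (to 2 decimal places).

T = 324.2 K, V/F = 0.14

Adiabatic flash: solve Rachford–Rice at each trial T, then check hF = ψ·hV(T) + (1−ψ)·hL(T).
  T = 321.3 K: K = (2.055, 1.616, 0.306), RR gives ψ = 0.084, H_out = 2.856 kJ/mol
  T = 362.4 K: K = (2.908, 2.459, 0.473), RR gives ψ = 0.656, H_out = 26.134 kJ/mol
  T = 341.9 K: K = (2.471, 2.020, 0.386), RR gives ψ = 0.402, H_out = 15.814 kJ/mol
  T = 331.6 K: K = (2.260, 1.813, 0.345), RR gives ψ = 0.259, H_out = 9.939 kJ/mol
  T = 326.5 K: K = (2.158, 1.714, 0.325), RR gives ψ = 0.178, H_out = 6.635 kJ/mol
  T = 323.9 K: K = (2.106, 1.665, 0.316), RR gives ψ = 0.133, H_out = 4.806 kJ/mol
  T = 325.2 K: K = (2.132, 1.689, 0.320), RR gives ψ = 0.156, H_out = 5.734 kJ/mol
Linear interpolation between T = 323.9 (H_out = 4.806) and T = 325.2 (H_out = 5.734) on hF = 5.014 gives T ≈ 324.2 K, at which ψ = 0.14.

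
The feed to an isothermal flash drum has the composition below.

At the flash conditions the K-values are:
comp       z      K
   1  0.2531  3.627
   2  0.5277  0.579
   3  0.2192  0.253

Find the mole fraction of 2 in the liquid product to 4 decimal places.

Let ψ = V/F and solve Σ zᵢ(Kᵢ−1)/(1+ψ(Kᵢ−1)) = 0.
g(0) = ΣzᵢKᵢ − 1 = 0.2790 and g(1) = 1 − Σzᵢ/Kᵢ = -0.8476, so a root lies in (0, 1).
Iterate (Newton) starting at ψ = 0.5:
  ψ = 0.5000: g = -0.25536, g' = -0.7880 → ψ = 0.1760
  ψ = 0.1760: g = 0.02626, g' = -1.0882 → ψ = 0.2001
  ψ = 0.2001: g = 0.00071, g' = -1.0311 → ψ = 0.2008
Converged at ψ = 0.2008.
Compositions from xᵢ = zᵢ/(1+ψ(Kᵢ−1)), yᵢ = Kᵢxᵢ:
  1: x = 0.1657, y = 0.6010
  2: x = 0.5764, y = 0.3337
  3: x = 0.2579, y = 0.0652

x_2 = 0.5764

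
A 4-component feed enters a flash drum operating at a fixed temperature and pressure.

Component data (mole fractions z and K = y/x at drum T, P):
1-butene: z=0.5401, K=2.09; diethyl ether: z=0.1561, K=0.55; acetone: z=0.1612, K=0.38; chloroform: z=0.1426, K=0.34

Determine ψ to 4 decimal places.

Rachford–Rice: g(ψ) = Σ zᵢ(Kᵢ−1)/(1+ψ(Kᵢ−1)) = 0.
g(0) = ΣzᵢKᵢ − 1 = 0.3244 and g(1) = 1 − Σzᵢ/Kᵢ = -0.3859, so a root lies in (0, 1).
Newton–Raphson from ψ = 0.5:
  ψ = 0.5000: g = 0.00508, g' = -0.5900 → ψ = 0.5086
Converged at ψ = 0.5086.

ψ = 0.5086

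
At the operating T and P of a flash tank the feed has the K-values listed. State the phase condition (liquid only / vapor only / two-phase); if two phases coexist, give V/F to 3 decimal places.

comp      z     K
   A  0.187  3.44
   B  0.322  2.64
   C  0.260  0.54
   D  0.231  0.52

two-phase, V/F = 0.824

ΣzᵢKᵢ = 1.754; Σzᵢ/Kᵢ = 1.102.
Both exceed 1, so a two-phase solution exists.
Material balance + equilibrium reduce to Σ zᵢ(Kᵢ−1)/(1+ψ(Kᵢ−1)) = 0.
Iterate (Newton) starting at ψ = 0.5:
  ψ = 0.500: g = 0.1945, g' = -0.672 → ψ = 0.789
  ψ = 0.789: g = 0.0198, g' = -0.568 → ψ = 0.824
Converged at ψ = 0.824.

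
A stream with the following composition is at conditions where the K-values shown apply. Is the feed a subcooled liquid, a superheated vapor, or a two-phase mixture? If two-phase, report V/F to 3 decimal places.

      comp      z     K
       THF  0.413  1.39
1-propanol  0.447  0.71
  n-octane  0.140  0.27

ΣzᵢKᵢ = 0.929; Σzᵢ/Kᵢ = 1.445.
Since ΣzᵢKᵢ < 1 the mixture is below its bubble point — single liquid phase.

subcooled liquid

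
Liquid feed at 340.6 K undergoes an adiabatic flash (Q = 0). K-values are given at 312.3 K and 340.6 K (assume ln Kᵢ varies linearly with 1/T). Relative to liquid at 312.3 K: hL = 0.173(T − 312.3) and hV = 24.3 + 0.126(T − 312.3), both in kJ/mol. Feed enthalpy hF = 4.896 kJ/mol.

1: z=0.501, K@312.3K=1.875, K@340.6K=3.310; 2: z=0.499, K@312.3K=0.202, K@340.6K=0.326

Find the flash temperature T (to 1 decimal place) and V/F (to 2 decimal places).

T = 316.7 K, V/F = 0.17

Adiabatic flash: solve Rachford–Rice at each trial T, then check hF = ψ·hV(T) + (1−ψ)·hL(T).
  T = 312.3 K: K = (1.875, 0.202), RR gives ψ = 0.058, H_out = 1.398 kJ/mol
  T = 340.6 K: K = (3.310, 0.326), RR gives ψ = 0.527, H_out = 17.008 kJ/mol
  T = 326.5 K: K = (2.525, 0.260), RR gives ψ = 0.349, H_out = 10.711 kJ/mol
  T = 319.4 K: K = (2.183, 0.230), RR gives ψ = 0.228, H_out = 6.704 kJ/mol
  T = 315.9 K: K = (2.027, 0.216), RR gives ψ = 0.153, H_out = 4.313 kJ/mol
  T = 317.6 K: K = (2.102, 0.222), RR gives ψ = 0.191, H_out = 5.519 kJ/mol
Linear interpolation between T = 315.9 (H_out = 4.313) and T = 317.6 (H_out = 5.519) on hF = 4.896 gives T ≈ 316.7 K, at which ψ = 0.17.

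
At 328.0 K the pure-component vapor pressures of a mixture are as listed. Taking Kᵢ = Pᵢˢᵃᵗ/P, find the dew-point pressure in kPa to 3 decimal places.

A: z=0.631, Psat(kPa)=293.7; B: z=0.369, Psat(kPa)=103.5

At the dew point ψ → 1, so Σzᵢ/Kᵢ = 1 with Kᵢ = Pᵢˢᵃᵗ/P ⇒ 1/P = Σzᵢ/Pᵢˢᵃᵗ.
1/P = 0.631/293.7 + 0.369/103.5 = 0.005714 ⇒ P = 175.019 kPa

Pdew = 175.019 kPa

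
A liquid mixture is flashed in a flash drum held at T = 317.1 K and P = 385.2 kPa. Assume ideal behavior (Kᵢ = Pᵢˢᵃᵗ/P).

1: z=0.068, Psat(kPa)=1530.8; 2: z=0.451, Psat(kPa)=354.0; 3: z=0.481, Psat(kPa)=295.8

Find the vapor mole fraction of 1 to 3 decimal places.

y_1 = 0.202

Raoult's law: Kᵢ = Pᵢˢᵃᵗ/P = Pᵢˢᵃᵗ/385.2.
  K_1 = 1530.8/385.2 = 3.97404, K_2 = 354.0/385.2 = 0.91900, K_3 = 295.8/385.2 = 0.76791
Rachford–Rice: g(β) = Σ zᵢ(Kᵢ−1)/(1+β(Kᵢ−1)) = 0.
g(0) = ΣzᵢKᵢ − 1 = 0.054 and g(1) = 1 − Σzᵢ/Kᵢ = -0.134, so a root lies in (0, 1).
Newton–Raphson from β = 0.5:
  β = 0.500: g = -0.0830, g' = -0.134 → β = 0.000
  β = 0.000: g = 0.0541, g' = -0.630 → β = 0.086
  β = 0.086: g = 0.0104, g' = -0.412 → β = 0.111
  β = 0.111: g = 0.0005, g' = -0.370 → β = 0.113
Converged at β = 0.113.
Compositions from xᵢ = zᵢ/(1+β(Kᵢ−1)), yᵢ = Kᵢxᵢ:
  1: x = 0.051, y = 0.202
  2: x = 0.455, y = 0.418
  3: x = 0.494, y = 0.379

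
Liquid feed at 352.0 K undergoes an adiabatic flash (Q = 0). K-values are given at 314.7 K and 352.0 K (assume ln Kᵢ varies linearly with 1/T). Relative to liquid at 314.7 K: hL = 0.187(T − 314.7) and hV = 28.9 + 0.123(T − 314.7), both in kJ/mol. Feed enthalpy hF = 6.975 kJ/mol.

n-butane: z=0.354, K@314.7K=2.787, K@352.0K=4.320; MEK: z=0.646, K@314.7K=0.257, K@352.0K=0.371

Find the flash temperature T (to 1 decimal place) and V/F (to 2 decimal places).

Adiabatic flash: solve Rachford–Rice at each trial T, then check hF = ψ·hV(T) + (1−ψ)·hL(T).
  T = 314.7 K: K = (2.787, 0.257), RR gives ψ = 0.115, H_out = 3.322 kJ/mol
  T = 352.0 K: K = (4.320, 0.371), RR gives ψ = 0.368, H_out = 16.738 kJ/mol
  T = 333.4 K: K = (3.515, 0.312), RR gives ψ = 0.258, H_out = 10.637 kJ/mol
  T = 324.0 K: K = (3.138, 0.284), RR gives ψ = 0.192, H_out = 7.180 kJ/mol
  T = 319.4 K: K = (2.962, 0.270), RR gives ψ = 0.156, H_out = 5.339 kJ/mol
  T = 321.7 K: K = (3.049, 0.277), RR gives ψ = 0.175, H_out = 6.274 kJ/mol
Linear interpolation between T = 321.7 (H_out = 6.274) and T = 324.0 (H_out = 7.180) on hF = 6.975 gives T ≈ 323.5 K, at which ψ = 0.19.

T = 323.5 K, V/F = 0.19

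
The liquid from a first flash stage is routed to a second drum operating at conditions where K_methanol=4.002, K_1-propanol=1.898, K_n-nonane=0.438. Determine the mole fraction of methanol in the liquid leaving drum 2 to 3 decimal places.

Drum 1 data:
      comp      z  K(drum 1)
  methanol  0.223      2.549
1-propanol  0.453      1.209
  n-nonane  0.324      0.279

x_methanol (drum 2) = 0.049

Drum 1:
Let ψ₁ = V/F and solve Σ zᵢ(Kᵢ−1)/(1+ψ₁(Kᵢ−1)) = 0.
Feasibility: ΣzᵢKᵢ = 1.207, Σzᵢ/Kᵢ = 1.623 — both > 1, two phases present.
Iterate (Newton) starting at ψ₁ = 0.5:
  ψ₁ = 0.500: g = -0.0849, g' = -0.598 → ψ₁ = 0.358
  ψ₁ = 0.358: g = -0.0046, g' = -0.545 → ψ₁ = 0.350
Converged at ψ₁ = 0.350.
Drum-1 compositions:
  methanol: x = 0.145, y = 0.369
  1-propanol: x = 0.422, y = 0.510
  n-nonane: x = 0.433, y = 0.121
Drum-2 feed = drum-1 liquid: z₂ = (0.1447, 0.4222, 0.4332).
Drum 2:
Let ψ₂ = V/F and solve Σ zᵢ(Kᵢ−1)/(1+ψ₂(Kᵢ−1)) = 0.
Feasibility: ΣzᵢKᵢ = 1.570, Σzᵢ/Kᵢ = 1.248 — both > 1, two phases present.
Newton iteration, ψ₂⁰ = 0.5:
  ψ₂ = 0.500: g = 0.0967, g' = -0.635 → ψ₂ = 0.652
  ψ₂ = 0.652: g = 0.0016, g' = -0.625 → ψ₂ = 0.655
Converged at ψ₂ = 0.655.
  methanol: x = 0.049, y = 0.195
  1-propanol: x = 0.266, y = 0.505
  n-nonane: x = 0.685, y = 0.300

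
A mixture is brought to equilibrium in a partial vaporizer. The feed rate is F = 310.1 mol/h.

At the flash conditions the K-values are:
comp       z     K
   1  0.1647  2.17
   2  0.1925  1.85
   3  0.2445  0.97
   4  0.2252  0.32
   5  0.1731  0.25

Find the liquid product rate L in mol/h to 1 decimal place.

L = 272.5 mol/h

Rachford–Rice: g(V/F) = Σ zᵢ(Kᵢ−1)/(1+V/F(Kᵢ−1)) = 0.
Feasibility: ΣzᵢKᵢ = 1.0660, Σzᵢ/Kᵢ = 1.8282 — both > 1, two phases present.
Newton–Raphson from V/F = 0.5:
  V/F = 0.5000: g = -0.21079, g' = -0.6468 → V/F = 0.1741
  V/F = 0.1741: g = -0.02777, g' = -0.5242 → V/F = 0.1211
  V/F = 0.1211: g = 0.00010, g' = -0.5290 → V/F = 0.1213
Converged at V/F = 0.1213.
Then V = V/F·F = 0.1213·310.1 = 37.6 mol/h and L = F − V = 272.5 mol/h.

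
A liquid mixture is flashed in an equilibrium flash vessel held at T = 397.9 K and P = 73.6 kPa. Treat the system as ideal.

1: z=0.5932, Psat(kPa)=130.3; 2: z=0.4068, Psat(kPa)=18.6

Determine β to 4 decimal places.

Raoult's law: Kᵢ = Pᵢˢᵃᵗ/P = Pᵢˢᵃᵗ/73.6.
  K_1 = 130.3/73.6 = 1.770380, K_2 = 18.6/73.6 = 0.252717
Let β = V/F and solve Σ zᵢ(Kᵢ−1)/(1+β(Kᵢ−1)) = 0.
g(0) = ΣzᵢKᵢ − 1 = 0.1530 and g(1) = 1 − Σzᵢ/Kᵢ = -0.9448, so a root lies in (0, 1).
Newton–Raphson from β = 0.5:
  β = 0.5000: g = -0.15543, g' = -0.7625 → β = 0.2962
  β = 0.2962: g = -0.01831, g' = -0.6081 → β = 0.2661
  β = 0.2661: g = -0.00018, g' = -0.5964 → β = 0.2658
Converged at β = 0.2658.

β = 0.2658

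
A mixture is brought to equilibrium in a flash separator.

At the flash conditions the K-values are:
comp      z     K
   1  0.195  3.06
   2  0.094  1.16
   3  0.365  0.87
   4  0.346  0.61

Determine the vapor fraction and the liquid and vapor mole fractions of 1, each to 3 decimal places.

Newton–Raphson from ψ = 0.5:
  ψ = 0.500: g = -0.0066, g' = -0.291 → ψ = 0.477
  ψ = 0.477: g = 0.0001, g' = -0.299 → ψ = 0.478
Converged at ψ = 0.478.
Compositions from xᵢ = zᵢ/(1+ψ(Kᵢ−1)), yᵢ = Kᵢxᵢ:
  1: x = 0.098, y = 0.301
  2: x = 0.087, y = 0.101
  3: x = 0.389, y = 0.339
  4: x = 0.425, y = 0.259

ψ = 0.478, x_1 = 0.098, y_1 = 0.301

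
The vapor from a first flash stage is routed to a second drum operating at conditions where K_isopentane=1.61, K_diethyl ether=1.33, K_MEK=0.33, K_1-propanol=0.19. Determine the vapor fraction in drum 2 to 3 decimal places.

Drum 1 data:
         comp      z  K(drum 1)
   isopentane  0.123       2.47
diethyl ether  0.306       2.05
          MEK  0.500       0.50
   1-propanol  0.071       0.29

Drum 1:
Rachford–Rice: g(ψ₁) = Σ zᵢ(Kᵢ−1)/(1+ψ₁(Kᵢ−1)) = 0.
g(0) = ΣzᵢKᵢ − 1 = 0.202 and g(1) = 1 − Σzᵢ/Kᵢ = -0.444, so a root lies in (0, 1).
Newton–Raphson from ψ₁ = 0.34:
  ψ₁ = 0.340: g = -0.0103, g' = -0.545 → ψ₁ = 0.321
Converged at ψ₁ = 0.321.
Drum-1 compositions:
  isopentane: x = 0.084, y = 0.206
  diethyl ether: x = 0.229, y = 0.469
  MEK: x = 0.596, y = 0.298
  1-propanol: x = 0.092, y = 0.027
Drum-2 feed = drum-1 vapor: z₂ = (0.2064, 0.4691, 0.2978, 0.0267).
Drum 2:
Material balance + equilibrium reduce to Σ zᵢ(Kᵢ−1)/(1+ψ₂(Kᵢ−1)) = 0.
Check two-phase: ΣzᵢKᵢ = 1.060 > 1 and Σzᵢ/Kᵢ = 1.524 > 1, so g(0) = 0.060 > 0 and g(1) = -0.524 < 0.
Newton–Raphson from ψ₂ = 0.42:
  ψ₂ = 0.420: g = -0.0742, g' = -0.387 → ψ₂ = 0.228
  ψ₂ = 0.228: g = -0.0076, g' = -0.316 → ψ₂ = 0.204
Converged at ψ₂ = 0.204.
  isopentane: x = 0.184, y = 0.296
  diethyl ether: x = 0.440, y = 0.585
  MEK: x = 0.345, y = 0.114
  1-propanol: x = 0.032, y = 0.006

V/F (drum 2) = 0.204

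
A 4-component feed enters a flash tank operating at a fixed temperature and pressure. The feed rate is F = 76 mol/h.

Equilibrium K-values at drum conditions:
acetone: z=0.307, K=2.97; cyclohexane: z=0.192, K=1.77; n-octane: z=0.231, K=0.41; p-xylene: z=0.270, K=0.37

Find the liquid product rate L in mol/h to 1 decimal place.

Let ψ = V/F and solve Σ zᵢ(Kᵢ−1)/(1+ψ(Kᵢ−1)) = 0.
Feasibility: ΣzᵢKᵢ = 1.446, Σzᵢ/Kᵢ = 1.505 — both > 1, two phases present.
Iterate (Newton) starting at ψ = 0.48:
  ψ = 0.480: g = -0.0152, g' = -0.752 → ψ = 0.460
Converged at ψ = 0.460.
Then V = ψ·F = 0.4598·76 = 34.9 mol/h and L = F − V = 41.1 mol/h.

L = 41.1 mol/h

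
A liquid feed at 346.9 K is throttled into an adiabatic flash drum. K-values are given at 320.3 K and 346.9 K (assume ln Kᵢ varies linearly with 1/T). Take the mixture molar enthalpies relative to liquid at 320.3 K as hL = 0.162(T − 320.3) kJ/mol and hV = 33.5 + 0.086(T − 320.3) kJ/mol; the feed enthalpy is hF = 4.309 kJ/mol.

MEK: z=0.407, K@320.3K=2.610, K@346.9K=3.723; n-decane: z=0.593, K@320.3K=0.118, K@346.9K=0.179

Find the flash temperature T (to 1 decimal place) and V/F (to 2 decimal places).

Adiabatic flash: solve Rachford–Rice at each trial T, then check hF = ψ·hV(T) + (1−ψ)·hL(T).
  T = 320.3 K: K = (2.610, 0.118), RR gives ψ = 0.093, H_out = 3.120 kJ/mol
  T = 346.9 K: K = (3.723, 0.179), RR gives ψ = 0.278, H_out = 13.059 kJ/mol
  T = 333.6 K: K = (3.139, 0.147), RR gives ψ = 0.200, H_out = 8.643 kJ/mol
  T = 327.0 K: K = (2.870, 0.132), RR gives ψ = 0.152, H_out = 6.090 kJ/mol
  T = 323.6 K: K = (2.736, 0.125), RR gives ψ = 0.123, H_out = 4.639 kJ/mol
  T = 322.0 K: K = (2.675, 0.121), RR gives ψ = 0.109, H_out = 3.918 kJ/mol
Linear interpolation between T = 322.0 (H_out = 3.918) and T = 323.6 (H_out = 4.639) on hF = 4.309 gives T ≈ 322.9 K, at which ψ = 0.12.

T = 322.9 K, V/F = 0.12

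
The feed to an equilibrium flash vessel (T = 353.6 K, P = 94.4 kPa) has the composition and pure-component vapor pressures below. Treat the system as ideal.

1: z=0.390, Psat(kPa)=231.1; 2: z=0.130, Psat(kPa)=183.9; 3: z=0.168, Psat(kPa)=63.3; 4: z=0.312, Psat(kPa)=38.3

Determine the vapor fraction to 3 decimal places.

Raoult's law: Kᵢ = Pᵢˢᵃᵗ/P = Pᵢˢᵃᵗ/94.4.
  K_1 = 231.1/94.4 = 2.44809, K_2 = 183.9/94.4 = 1.94809, K_3 = 63.3/94.4 = 0.67055, K_4 = 38.3/94.4 = 0.40572
Let ψ = V/F and solve Σ zᵢ(Kᵢ−1)/(1+ψ(Kᵢ−1)) = 0.
g(0) = ΣzᵢKᵢ − 1 = 0.447 and g(1) = 1 − Σzᵢ/Kᵢ = -0.246, so a root lies in (0, 1).
Newton iteration, ψ⁰ = 0.61:
  ψ = 0.610: g = 0.0178, g' = -0.577 → ψ = 0.641
Converged at ψ = 0.641.

ψ = 0.641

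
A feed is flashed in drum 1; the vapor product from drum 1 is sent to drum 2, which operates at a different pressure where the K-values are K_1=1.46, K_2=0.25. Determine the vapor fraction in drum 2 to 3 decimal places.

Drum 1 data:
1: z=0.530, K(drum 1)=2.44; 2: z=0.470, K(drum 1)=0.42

V/F (drum 2) = 0.283

Drum 1:
Let ψ₁ = V/F and solve Σ zᵢ(Kᵢ−1)/(1+ψ₁(Kᵢ−1)) = 0.
Feasibility: ΣzᵢKᵢ = 1.491, Σzᵢ/Kᵢ = 1.336 — both > 1, two phases present.
Binary case is linear: z₁(K₁−1)(1+ψ₁(K₂−1)) + z₂(K₂−1)(1+ψ₁(K₁−1)) = 0
⇒ ψ₁ = [z₁(K₁−1)+z₂(K₂−1)] / [−(K₁−1)(K₂−1)] = 0.4906/0.8352 = 0.587
Drum-1 compositions:
  1: x = 0.287, y = 0.701
  2: x = 0.713, y = 0.299
Drum-2 feed = drum-1 vapor: z₂ = (0.7006, 0.2994).
Drum 2:
Rachford–Rice: g(ψ₂) = Σ zᵢ(Kᵢ−1)/(1+ψ₂(Kᵢ−1)) = 0.
g(0) = ΣzᵢKᵢ − 1 = 0.098 and g(1) = 1 − Σzᵢ/Kᵢ = -0.677, so a root lies in (0, 1).
Binary case is linear: z₁(K₁−1)(1+ψ₂(K₂−1)) + z₂(K₂−1)(1+ψ₂(K₁−1)) = 0
⇒ ψ₂ = [z₁(K₁−1)+z₂(K₂−1)] / [−(K₁−1)(K₂−1)] = 0.0977/0.3450 = 0.283
  1: x = 0.620, y = 0.905
  2: x = 0.380, y = 0.095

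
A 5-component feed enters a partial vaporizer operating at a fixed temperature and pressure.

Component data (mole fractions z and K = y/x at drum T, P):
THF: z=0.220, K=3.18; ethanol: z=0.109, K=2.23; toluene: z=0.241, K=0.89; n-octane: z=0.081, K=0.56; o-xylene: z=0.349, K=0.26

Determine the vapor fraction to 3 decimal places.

Rachford–Rice: g(ψ) = Σ zᵢ(Kᵢ−1)/(1+ψ(Kᵢ−1)) = 0.
Feasibility: ΣzᵢKᵢ = 1.293, Σzᵢ/Kᵢ = 1.876 — both > 1, two phases present.
Newton–Raphson from ψ = 0.5:
  ψ = 0.500: g = -0.1712, g' = -0.813 → ψ = 0.289
  ψ = 0.289: g = -0.0040, g' = -0.816 → ψ = 0.285
Converged at ψ = 0.285.

ψ = 0.285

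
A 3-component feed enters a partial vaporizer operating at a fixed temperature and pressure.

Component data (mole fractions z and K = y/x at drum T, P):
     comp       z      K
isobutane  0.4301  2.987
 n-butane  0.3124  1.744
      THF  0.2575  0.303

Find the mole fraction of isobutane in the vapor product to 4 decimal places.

y_isobutane = 0.4713

Let ψ = V/F and solve Σ zᵢ(Kᵢ−1)/(1+ψ(Kᵢ−1)) = 0.
g(0) = ΣzᵢKᵢ − 1 = 0.9076 and g(1) = 1 − Σzᵢ/Kᵢ = -0.1730, so a root lies in (0, 1).
Newton iteration, ψ⁰ = 0.5:
  ψ = 0.5000: g = 0.32262, g' = -0.8139 → ψ = 0.8964
  ψ = 0.8964: g = -0.03161, g' = -1.1703 → ψ = 0.8694
  ψ = 0.8694: g = -0.00101, g' = -1.0977 → ψ = 0.8685
Converged at ψ = 0.8685.
Compositions from xᵢ = zᵢ/(1+ψ(Kᵢ−1)), yᵢ = Kᵢxᵢ:
  isobutane: x = 0.1578, y = 0.4713
  n-butane: x = 0.1898, y = 0.3310
  THF: x = 0.6524, y = 0.1977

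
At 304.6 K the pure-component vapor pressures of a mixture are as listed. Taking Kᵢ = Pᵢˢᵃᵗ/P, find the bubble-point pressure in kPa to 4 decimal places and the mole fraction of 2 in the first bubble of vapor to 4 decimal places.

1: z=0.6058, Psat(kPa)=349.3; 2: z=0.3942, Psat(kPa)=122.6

At the bubble point ψ → 0, so ΣzᵢKᵢ = 1 with Kᵢ = Pᵢˢᵃᵗ/P ⇒ P = ΣzᵢPᵢˢᵃᵗ.
P = 0.6058·349.3 + 0.3942·122.6 = 259.9349 kPa
yᵢ = zᵢPᵢˢᵃᵗ/P ⇒ y_2 = 0.3942·122.6/259.9349 = 0.1859

Pbub = 259.9349 kPa, y_2 = 0.1859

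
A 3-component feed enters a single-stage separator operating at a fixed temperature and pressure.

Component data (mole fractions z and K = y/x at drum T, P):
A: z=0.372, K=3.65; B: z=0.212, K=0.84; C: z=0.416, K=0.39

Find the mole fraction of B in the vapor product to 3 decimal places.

y_B = 0.194

Newton iteration, β⁰ = 0.5:
  β = 0.500: g = 0.0220, g' = -0.810 → β = 0.527
Converged at β = 0.527.
Compositions from xᵢ = zᵢ/(1+β(Kᵢ−1)), yᵢ = Kᵢxᵢ:
  A: x = 0.155, y = 0.566
  B: x = 0.232, y = 0.194
  C: x = 0.613, y = 0.239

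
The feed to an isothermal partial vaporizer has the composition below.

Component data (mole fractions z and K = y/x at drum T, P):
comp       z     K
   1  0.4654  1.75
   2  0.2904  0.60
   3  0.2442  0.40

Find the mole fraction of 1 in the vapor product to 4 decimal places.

y_1 = 0.6949

Material balance + equilibrium reduce to Σ zᵢ(Kᵢ−1)/(1+V/F(Kᵢ−1)) = 0.
Feasibility: ΣzᵢKᵢ = 1.0864, Σzᵢ/Kᵢ = 1.3604 — both > 1, two phases present.
Newton–Raphson from V/F = 0.5:
  V/F = 0.5000: g = -0.10066, g' = -0.3905 → V/F = 0.2422
  V/F = 0.2422: g = -0.00467, g' = -0.3648 → V/F = 0.2294
Converged at V/F = 0.2294.
Compositions from xᵢ = zᵢ/(1+V/F(Kᵢ−1)), yᵢ = Kᵢxᵢ:
  1: x = 0.3971, y = 0.6949
  2: x = 0.3197, y = 0.1918
  3: x = 0.2832, y = 0.1133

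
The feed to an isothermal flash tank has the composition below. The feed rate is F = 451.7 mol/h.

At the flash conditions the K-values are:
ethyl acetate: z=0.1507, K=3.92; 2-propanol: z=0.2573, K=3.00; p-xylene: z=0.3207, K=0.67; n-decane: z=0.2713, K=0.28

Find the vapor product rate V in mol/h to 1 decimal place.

Iterate (Newton) starting at ψ = 0.5:
  ψ = 0.5000: g = 0.00422, g' = -0.8631 → ψ = 0.5049
Converged at ψ = 0.5049.
Then V = ψ·F = 0.5049·451.7 = 228.1 mol/h and L = F − V = 223.6 mol/h.

V = 228.1 mol/h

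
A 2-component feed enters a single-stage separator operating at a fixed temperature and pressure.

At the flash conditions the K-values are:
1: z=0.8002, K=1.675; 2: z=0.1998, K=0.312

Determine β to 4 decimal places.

Binary case is linear: z₁(K₁−1)(1+β(K₂−1)) + z₂(K₂−1)(1+β(K₁−1)) = 0
⇒ β = [z₁(K₁−1)+z₂(K₂−1)] / [−(K₁−1)(K₂−1)] = 0.40267/0.46440 = 0.8671

β = 0.8671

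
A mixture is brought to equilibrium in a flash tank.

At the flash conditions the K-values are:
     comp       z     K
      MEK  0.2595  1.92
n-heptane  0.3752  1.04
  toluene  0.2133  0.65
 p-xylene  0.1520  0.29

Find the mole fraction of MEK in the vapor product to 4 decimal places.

Rachford–Rice: g(ψ) = Σ zᵢ(Kᵢ−1)/(1+ψ(Kᵢ−1)) = 0.
Check two-phase: ΣzᵢKᵢ = 1.0712 > 1 and Σzᵢ/Kᵢ = 1.3482 > 1, so g(0) = 0.0712 > 0 and g(1) = -0.3482 < 0.
Newton iteration, ψ⁰ = 0.62:
  ψ = 0.6200: g = -0.12146, g' = -0.3768 → ψ = 0.2976
  ψ = 0.2976: g = -0.01792, g' = -0.2917 → ψ = 0.2362
  ψ = 0.2362: g = -0.00006, g' = -0.2905 → ψ = 0.2360
Converged at ψ = 0.2360.
Compositions from xᵢ = zᵢ/(1+ψ(Kᵢ−1)), yᵢ = Kᵢxᵢ:
  MEK: x = 0.2132, y = 0.4094
  n-heptane: x = 0.3717, y = 0.3866
  toluene: x = 0.2325, y = 0.1511
  p-xylene: x = 0.1826, y = 0.0530

y_MEK = 0.4094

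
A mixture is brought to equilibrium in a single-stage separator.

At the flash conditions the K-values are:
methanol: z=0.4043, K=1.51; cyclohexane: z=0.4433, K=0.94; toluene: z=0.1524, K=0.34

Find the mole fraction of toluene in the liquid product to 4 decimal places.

x_toluene = 0.2141

Let ψ = V/F and solve Σ zᵢ(Kᵢ−1)/(1+ψ(Kᵢ−1)) = 0.
g(0) = ΣzᵢKᵢ − 1 = 0.0790 and g(1) = 1 − Σzᵢ/Kᵢ = -0.1876, so a root lies in (0, 1).
Iterate (Newton) starting at ψ = 0.5:
  ψ = 0.5000: g = -0.01325, g' = -0.2163 → ψ = 0.4388
  ψ = 0.4388: g = -0.00041, g' = -0.2034 → ψ = 0.4367
Converged at ψ = 0.4367.
Compositions from xᵢ = zᵢ/(1+ψ(Kᵢ−1)), yᵢ = Kᵢxᵢ:
  methanol: x = 0.3307, y = 0.4993
  cyclohexane: x = 0.4552, y = 0.4279
  toluene: x = 0.2141, y = 0.0728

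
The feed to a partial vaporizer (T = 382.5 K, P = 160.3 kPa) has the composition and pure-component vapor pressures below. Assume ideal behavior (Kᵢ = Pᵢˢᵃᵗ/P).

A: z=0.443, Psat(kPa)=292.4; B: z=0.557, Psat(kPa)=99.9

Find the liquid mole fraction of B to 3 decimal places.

Raoult's law: Kᵢ = Pᵢˢᵃᵗ/P = Pᵢˢᵃᵗ/160.3.
  K_A = 292.4/160.3 = 1.82408, K_B = 99.9/160.3 = 0.62321
Material balance + equilibrium reduce to Σ zᵢ(Kᵢ−1)/(1+β(Kᵢ−1)) = 0.
Check two-phase: ΣzᵢKᵢ = 1.155 > 1 and Σzᵢ/Kᵢ = 1.137 > 1, so g(0) = 0.155 > 0 and g(1) = -0.137 < 0.
Binary case is linear: z₁(K₁−1)(1+β(K₂−1)) + z₂(K₂−1)(1+β(K₁−1)) = 0
⇒ β = [z₁(K₁−1)+z₂(K₂−1)] / [−(K₁−1)(K₂−1)] = 0.1552/0.3105 = 0.500
Compositions from xᵢ = zᵢ/(1+β(Kᵢ−1)), yᵢ = Kᵢxᵢ:
  A: x = 0.314, y = 0.572
  B: x = 0.686, y = 0.428

x_B = 0.686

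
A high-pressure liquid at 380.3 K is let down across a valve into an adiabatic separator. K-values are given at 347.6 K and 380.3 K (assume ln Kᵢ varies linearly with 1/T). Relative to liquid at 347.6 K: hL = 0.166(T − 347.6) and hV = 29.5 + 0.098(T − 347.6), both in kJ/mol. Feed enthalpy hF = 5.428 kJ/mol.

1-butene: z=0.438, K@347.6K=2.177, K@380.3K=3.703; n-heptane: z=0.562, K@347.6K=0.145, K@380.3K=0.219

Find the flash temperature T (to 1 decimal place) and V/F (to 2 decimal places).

Adiabatic flash: solve Rachford–Rice at each trial T, then check hF = ψ·hV(T) + (1−ψ)·hL(T).
  T = 347.6 K: K = (2.177, 0.145), RR gives ψ = 0.035, H_out = 1.026 kJ/mol
  T = 380.3 K: K = (3.703, 0.219), RR gives ψ = 0.353, H_out = 15.054 kJ/mol
  T = 364.0 K: K = (2.876, 0.180), RR gives ψ = 0.235, H_out = 9.379 kJ/mol
  T = 355.8 K: K = (2.510, 0.162), RR gives ψ = 0.150, H_out = 5.716 kJ/mol
  T = 351.7 K: K = (2.340, 0.153), RR gives ψ = 0.098, H_out = 3.538 kJ/mol
  T = 353.8 K: K = (2.426, 0.158), RR gives ψ = 0.126, H_out = 4.690 kJ/mol
Linear interpolation between T = 353.8 (H_out = 4.690) and T = 355.8 (H_out = 5.716) on hF = 5.428 gives T ≈ 355.2 K, at which ψ = 0.14.

T = 355.2 K, V/F = 0.14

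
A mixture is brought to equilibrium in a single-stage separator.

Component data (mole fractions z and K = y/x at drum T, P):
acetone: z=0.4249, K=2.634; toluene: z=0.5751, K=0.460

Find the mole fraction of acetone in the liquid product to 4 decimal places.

Material balance + equilibrium reduce to Σ zᵢ(Kᵢ−1)/(1+ψ(Kᵢ−1)) = 0.
g(0) = ΣzᵢKᵢ − 1 = 0.3837 and g(1) = 1 − Σzᵢ/Kᵢ = -0.4115, so a root lies in (0, 1).
Newton iteration, ψ⁰ = 0.6:
  ψ = 0.6000: g = -0.10882, g' = -0.6562 → ψ = 0.4342
  ψ = 0.4342: g = 0.00048, g' = -0.6744 → ψ = 0.4349
Converged at ψ = 0.4349.
Compositions from xᵢ = zᵢ/(1+ψ(Kᵢ−1)), yᵢ = Kᵢxᵢ:
  acetone: x = 0.2484, y = 0.6543
  toluene: x = 0.7516, y = 0.3457

x_acetone = 0.2484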